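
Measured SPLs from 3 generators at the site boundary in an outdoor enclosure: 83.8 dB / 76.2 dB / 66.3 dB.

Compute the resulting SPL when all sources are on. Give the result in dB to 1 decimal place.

Σ 10^(Lᵢ/10) = 2.858e+08.
Back to dB: 10·log₁₀ Σ = 84.6 dB.

84.6 dB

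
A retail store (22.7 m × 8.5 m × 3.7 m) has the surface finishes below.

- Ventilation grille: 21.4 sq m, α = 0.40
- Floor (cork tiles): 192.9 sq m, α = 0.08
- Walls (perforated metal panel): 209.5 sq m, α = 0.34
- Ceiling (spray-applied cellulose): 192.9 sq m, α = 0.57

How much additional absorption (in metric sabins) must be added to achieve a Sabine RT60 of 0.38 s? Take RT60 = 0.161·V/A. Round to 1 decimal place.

Equivalent absorption area: A₁ = 21.4×0.40 + 192.9×0.08 + 209.5×0.34 + 192.9×0.57 = 205.175 sq m.
V = 713.915 m³. Required absorption A₂ = 0.161 × 713.915 / 0.38 = 302.475 sabins.
Shortfall: 302.475 − 205.175 = 97.3 sabins.

97.3 sabins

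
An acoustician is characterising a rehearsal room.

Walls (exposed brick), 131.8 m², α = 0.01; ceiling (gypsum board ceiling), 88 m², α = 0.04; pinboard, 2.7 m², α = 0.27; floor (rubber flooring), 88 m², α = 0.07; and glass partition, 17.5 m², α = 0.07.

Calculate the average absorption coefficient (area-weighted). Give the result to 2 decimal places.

0.04

Total surface area S = 328.0 m².
Weighted sum Σ Sα = 12.952.
ᾱ = 12.952 / 328.0 = 0.04.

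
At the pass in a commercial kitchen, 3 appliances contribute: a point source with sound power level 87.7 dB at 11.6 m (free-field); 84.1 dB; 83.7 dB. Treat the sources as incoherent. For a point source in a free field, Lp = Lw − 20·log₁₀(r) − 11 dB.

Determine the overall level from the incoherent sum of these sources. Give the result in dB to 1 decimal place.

86.9 dB

Source at 11.6 m: Lp = 87.7 − 20·log₁₀(11.6) − 11 = 55.4 dB.
Converting to relative power and adding: 10^(55.4/10) + 10^(84.1/10) + 10^(83.7/10) = 4.918e+08.
Combined level = 10 log₁₀(4.918e+08) = 86.9 dB.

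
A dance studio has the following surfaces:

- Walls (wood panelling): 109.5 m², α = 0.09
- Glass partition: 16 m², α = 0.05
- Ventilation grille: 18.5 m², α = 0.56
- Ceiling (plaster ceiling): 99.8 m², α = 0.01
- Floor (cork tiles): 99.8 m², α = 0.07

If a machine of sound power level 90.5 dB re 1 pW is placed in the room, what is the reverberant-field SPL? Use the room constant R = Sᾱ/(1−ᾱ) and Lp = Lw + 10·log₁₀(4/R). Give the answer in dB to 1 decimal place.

A = 28.999 sabins; S = 343.6 m².
ᾱ = 28.999/343.6 = 0.0844; R = Sᾱ/(1−ᾱ) = 28.999/(1−0.0844) = 31.672 m².
Lp = Lw + 10 log₁₀(4/R) = 90.5 -8.99 = 81.5 dB.

81.5 dB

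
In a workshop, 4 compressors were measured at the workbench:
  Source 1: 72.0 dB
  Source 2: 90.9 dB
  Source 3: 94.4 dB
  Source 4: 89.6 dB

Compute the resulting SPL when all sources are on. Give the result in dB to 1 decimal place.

96.9 dB

Sum in the linear (power) domain: Σ 10^(Lᵢ/10) = 10^(72.0/10) + 10^(90.9/10) + 10^(94.4/10) + 10^(89.6/10) = 4.912e+09.
L_total = 10·log₁₀(4.912e+09) = 96.9 dB.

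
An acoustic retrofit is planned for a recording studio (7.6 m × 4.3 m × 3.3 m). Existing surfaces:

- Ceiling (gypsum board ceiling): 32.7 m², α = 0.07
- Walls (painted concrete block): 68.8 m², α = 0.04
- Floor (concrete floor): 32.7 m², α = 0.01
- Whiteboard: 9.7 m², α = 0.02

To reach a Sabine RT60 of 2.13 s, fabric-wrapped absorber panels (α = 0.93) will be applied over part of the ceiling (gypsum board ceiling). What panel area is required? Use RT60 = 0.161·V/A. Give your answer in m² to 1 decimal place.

A₁ = Σ Sᵢαᵢ = 32.7·0.07 + 68.8·0.04 + 32.7·0.01 + 9.7·0.02 = 5.562 sabins.
V = 107.844 m³. Target absorption A₂ = 0.161 × 107.844 / 2.13 = 8.152 sabins.
ΔA needed = 8.152 − 5.562 = 2.590 sabins.
Each m² of panel replacing the ceiling (gypsum board ceiling) adds (0.93 − 0.07) = 0.86 sabins.
Area = ΔA/Δα = 2.590/0.86 = 3.0 m².

3.0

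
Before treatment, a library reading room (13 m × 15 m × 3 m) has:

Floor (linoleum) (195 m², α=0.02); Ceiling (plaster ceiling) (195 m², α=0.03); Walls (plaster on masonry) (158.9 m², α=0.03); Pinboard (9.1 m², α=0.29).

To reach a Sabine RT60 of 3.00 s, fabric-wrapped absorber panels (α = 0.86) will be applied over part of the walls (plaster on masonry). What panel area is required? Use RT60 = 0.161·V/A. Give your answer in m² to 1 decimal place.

17.2

A₁ = Σ Sᵢαᵢ = 195×0.02 + 195×0.03 + 158.9×0.03 + 9.1×0.29 = 17.156 sabins.
Required A₂ = 0.161·585/3.00 = 31.395 sabins.
ΔA needed = 31.395 − 17.156 = 14.239 sabins.
Each m² of panel replacing the walls (plaster on masonry) adds (0.86 − 0.03) = 0.83 sabins.
Area = ΔA/Δα = 14.239/0.83 = 17.2 m².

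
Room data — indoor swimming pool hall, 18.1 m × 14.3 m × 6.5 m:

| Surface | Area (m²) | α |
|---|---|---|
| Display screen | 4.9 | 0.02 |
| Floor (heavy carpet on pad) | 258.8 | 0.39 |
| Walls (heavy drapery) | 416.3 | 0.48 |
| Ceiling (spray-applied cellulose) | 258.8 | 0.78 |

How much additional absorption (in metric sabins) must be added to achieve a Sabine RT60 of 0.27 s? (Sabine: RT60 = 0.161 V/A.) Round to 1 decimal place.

500.5 sabins

Equivalent absorption area: A₁ = 4.9·0.02 + 258.8·0.39 + 416.3·0.48 + 258.8·0.78 = 502.718 m².
V = 1682.395 m³. Required absorption A₂ = 0.161 × 1682.395 / 0.27 = 1003.206 sabins.
Shortfall: 1003.206 − 502.718 = 500.5 sabins.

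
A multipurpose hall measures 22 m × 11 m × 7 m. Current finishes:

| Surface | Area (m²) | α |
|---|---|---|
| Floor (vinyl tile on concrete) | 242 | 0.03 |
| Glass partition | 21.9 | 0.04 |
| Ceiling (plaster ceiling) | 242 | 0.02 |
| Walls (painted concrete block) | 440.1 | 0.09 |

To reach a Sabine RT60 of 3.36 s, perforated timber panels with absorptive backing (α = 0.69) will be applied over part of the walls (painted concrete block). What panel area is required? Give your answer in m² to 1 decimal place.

Summing Sᵢαᵢ: 7.260 + 0.876 + 4.840 + 39.609 → A₁ = 52.585 sabins.
Required A₂ = 0.161·1694/3.36 = 81.171 sabins.
Absorption to add: 81.171 − 52.585 = 28.586 sabins.
Net gain per m²: Δα = 0.69 − 0.09 = 0.60.
Panel area = 28.586 / 0.60 = 47.6 m².

47.6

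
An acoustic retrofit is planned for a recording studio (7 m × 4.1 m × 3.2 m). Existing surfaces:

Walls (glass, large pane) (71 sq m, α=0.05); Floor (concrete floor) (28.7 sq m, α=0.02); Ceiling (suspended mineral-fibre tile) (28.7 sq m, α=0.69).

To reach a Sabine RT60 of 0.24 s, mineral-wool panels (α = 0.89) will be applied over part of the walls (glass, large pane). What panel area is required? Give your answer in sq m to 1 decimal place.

A₁ = Σ Sᵢαᵢ = 71×0.05 + 28.7×0.02 + 28.7×0.69 = 23.927 sabins.
V = 91.84 m³. Target absorption A₂ = 0.161 × 91.84 / 0.24 = 61.609 sabins.
ΔA needed = 61.609 − 23.927 = 37.682 sabins.
Net gain per sq m: Δα = 0.89 − 0.05 = 0.84.
Area = ΔA/Δα = 37.682/0.84 = 44.9 sq m.

44.9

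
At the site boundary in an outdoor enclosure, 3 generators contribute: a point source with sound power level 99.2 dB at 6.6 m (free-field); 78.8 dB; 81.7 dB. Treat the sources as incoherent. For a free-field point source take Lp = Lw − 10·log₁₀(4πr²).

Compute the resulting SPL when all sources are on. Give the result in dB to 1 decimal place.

Source at 6.6 m: Lp = 99.2 − 10·log₁₀(4π·6.6²) = 99.2 − 10·log₁₀(547.391) = 71.8 dB.
Sum in the linear (power) domain: Σ 10^(Lᵢ/10) = 10^(71.8/10) + 10^(78.8/10) + 10^(81.7/10) = 2.389e+08.
Combined level = 10 log₁₀(2.389e+08) = 83.8 dB.

83.8 dB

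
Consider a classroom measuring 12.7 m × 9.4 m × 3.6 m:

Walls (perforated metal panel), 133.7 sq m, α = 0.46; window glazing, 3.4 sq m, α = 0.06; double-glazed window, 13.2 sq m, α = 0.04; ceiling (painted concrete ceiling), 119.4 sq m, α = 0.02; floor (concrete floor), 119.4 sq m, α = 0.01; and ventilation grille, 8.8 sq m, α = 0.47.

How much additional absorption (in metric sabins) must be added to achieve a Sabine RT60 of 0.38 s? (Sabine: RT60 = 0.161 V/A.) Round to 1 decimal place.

112.1 sabins

Summing Sᵢαᵢ: 61.502 + 0.204 + 0.528 + 2.388 + 1.194 + 4.136 → A₁ = 69.952 sabins.
For T = 0.38 s, need A₂ = 0.161·V/T = 0.161·429.768/0.38 = 182.086 sabins.
Shortfall: 182.086 − 69.952 = 112.1 sabins.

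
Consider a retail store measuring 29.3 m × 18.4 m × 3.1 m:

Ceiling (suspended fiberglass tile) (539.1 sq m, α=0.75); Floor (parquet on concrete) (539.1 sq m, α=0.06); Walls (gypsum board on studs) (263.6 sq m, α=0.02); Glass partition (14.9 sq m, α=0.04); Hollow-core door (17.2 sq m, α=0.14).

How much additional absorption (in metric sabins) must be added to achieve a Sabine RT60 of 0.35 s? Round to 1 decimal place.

Summing Sᵢαᵢ: 404.325 + 32.346 + 5.272 + 0.596 + 2.408 → A₁ = 444.947 sabins.
V = 1671.272 m³. Required absorption A₂ = 0.161 × 1671.272 / 0.35 = 768.785 sabins.
Shortfall: 768.785 − 444.947 = 323.8 sabins.

323.8 sabins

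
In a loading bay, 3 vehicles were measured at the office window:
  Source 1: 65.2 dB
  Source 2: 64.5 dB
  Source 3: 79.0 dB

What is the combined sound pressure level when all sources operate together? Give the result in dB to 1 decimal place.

79.3 dB

Converting to relative power and adding: 10^(65.2/10) + 10^(64.5/10) + 10^(79.0/10) = 8.556e+07.
Combined level = 10 log₁₀(8.556e+07) = 79.3 dB.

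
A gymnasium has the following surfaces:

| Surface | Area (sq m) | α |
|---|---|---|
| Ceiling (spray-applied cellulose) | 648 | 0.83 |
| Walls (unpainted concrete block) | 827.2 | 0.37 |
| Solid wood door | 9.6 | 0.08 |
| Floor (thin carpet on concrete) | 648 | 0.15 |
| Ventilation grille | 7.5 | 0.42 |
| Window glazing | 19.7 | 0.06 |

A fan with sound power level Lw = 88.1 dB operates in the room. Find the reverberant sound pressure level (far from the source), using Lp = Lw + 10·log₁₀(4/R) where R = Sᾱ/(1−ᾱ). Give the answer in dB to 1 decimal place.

Σ(Sᵢαᵢ) = 648·0.83 + 827.2·0.37 + 9.6·0.08 + 648·0.15 + 7.5·0.42 + 19.7·0.06 = 946.204; total area S = 2160.0 sq m.
ᾱ = 946.204/2160.0 = 0.4381; R = Sᾱ/(1−ᾱ) = 946.204/(1−0.4381) = 1683.937 sq m.
Lp = 88.1 + 10·log₁₀(4/1683.937) = 88.1 + (-26.24) = 61.9 dB.

61.9 dB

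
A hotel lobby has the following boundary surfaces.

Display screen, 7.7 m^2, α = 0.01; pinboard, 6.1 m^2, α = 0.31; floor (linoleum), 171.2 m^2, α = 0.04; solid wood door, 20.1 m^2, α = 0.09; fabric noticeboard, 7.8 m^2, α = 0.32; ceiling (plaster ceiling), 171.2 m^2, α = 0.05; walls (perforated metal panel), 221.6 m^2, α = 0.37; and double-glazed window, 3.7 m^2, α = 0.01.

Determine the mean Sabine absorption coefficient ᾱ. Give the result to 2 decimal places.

0.17

S = Σ Sᵢ = 7.7 + 6.1 + 171.2 + 20.1 + 7.8 + 171.2 + 221.6 + 3.7 = 609.4 m^2.
Weighted sum Σ Sα = 103.710.
ᾱ = 103.710 / 609.4 = 0.17.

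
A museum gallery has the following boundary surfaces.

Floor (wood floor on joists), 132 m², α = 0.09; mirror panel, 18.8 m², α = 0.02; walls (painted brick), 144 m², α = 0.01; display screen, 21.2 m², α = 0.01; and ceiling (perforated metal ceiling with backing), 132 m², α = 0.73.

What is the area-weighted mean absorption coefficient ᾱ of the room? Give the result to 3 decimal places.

S = Σ Sᵢ = 132 + 18.8 + 144 + 21.2 + 132 = 448.0 m².
Weighted sum Σ Sα = 110.268.
ᾱ = 110.268 / 448.0 = 0.246.

0.246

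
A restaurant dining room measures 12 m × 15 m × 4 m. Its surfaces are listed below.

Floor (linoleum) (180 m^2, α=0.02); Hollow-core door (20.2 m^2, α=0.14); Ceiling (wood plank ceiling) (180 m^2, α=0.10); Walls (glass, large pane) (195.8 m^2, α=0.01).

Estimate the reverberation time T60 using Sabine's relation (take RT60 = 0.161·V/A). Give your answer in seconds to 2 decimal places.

A = Σ Sᵢαᵢ = 180×0.02 + 20.2×0.14 + 180×0.10 + 195.8×0.01 = 26.386 sabins.
V = 12·15·4 = 720 m³.
RT60 = 0.161 · V / A = 0.161 × 720 / 26.386 = 4.39 s.

4.39 seconds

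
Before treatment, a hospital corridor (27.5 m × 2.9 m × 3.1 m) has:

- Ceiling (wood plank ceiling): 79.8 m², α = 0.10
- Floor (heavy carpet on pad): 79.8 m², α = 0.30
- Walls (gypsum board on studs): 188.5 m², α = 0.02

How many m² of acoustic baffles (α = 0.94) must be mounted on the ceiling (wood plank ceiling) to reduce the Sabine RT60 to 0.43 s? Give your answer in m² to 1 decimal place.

67.7

Equivalent absorption area: A₁ = 79.8·0.10 + 79.8·0.30 + 188.5·0.02 = 35.690 m².
Required A₂ = 0.161·247.225/0.43 = 92.566 sabins.
ΔA needed = 92.566 − 35.690 = 56.876 sabins.
Net gain per m²: Δα = 0.94 − 0.10 = 0.84.
Panel area = 56.876 / 0.84 = 67.7 m².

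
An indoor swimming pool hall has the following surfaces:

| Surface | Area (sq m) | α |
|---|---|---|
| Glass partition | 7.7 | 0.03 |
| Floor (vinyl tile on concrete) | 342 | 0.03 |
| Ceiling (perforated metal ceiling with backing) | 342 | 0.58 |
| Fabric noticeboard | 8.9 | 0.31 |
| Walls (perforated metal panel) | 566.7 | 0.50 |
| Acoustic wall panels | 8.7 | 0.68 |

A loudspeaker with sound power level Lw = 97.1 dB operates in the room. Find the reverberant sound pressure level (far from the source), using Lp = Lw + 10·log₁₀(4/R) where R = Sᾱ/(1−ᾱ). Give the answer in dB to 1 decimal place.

74.0 dB

A = 500.876 sabins; S = 1276.0 sq m.
ᾱ = 0.3925, so room constant R = A/(1−ᾱ) = 824.487 sq m.
Lp = Lw + 10 log₁₀(4/R) = 97.1 -23.14 = 74.0 dB.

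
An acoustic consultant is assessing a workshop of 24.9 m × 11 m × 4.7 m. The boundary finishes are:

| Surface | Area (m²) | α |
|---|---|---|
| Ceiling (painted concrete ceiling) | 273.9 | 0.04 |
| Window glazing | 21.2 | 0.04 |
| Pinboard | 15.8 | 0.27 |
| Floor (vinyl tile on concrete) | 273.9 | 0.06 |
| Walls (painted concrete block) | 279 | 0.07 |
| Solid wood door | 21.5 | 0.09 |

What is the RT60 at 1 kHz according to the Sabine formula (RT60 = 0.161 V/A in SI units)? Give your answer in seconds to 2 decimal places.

A = Σ Sᵢαᵢ = 273.9·0.04 + 21.2·0.04 + 15.8·0.27 + 273.9·0.06 + 279·0.07 + 21.5·0.09 = 53.969 sabins.
Room volume: 1287.33 m³.
T = 0.161 V/A = 0.161·1287.33/53.969 = 3.84 s.

3.84 s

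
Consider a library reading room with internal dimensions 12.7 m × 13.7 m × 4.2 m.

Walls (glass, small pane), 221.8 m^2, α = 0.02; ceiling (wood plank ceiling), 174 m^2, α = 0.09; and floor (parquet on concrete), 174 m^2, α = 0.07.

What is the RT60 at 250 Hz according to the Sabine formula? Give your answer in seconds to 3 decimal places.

3.645 sec

Total absorption A = 221.8·0.02 + 174·0.09 + 174·0.07
  = 4.436 + 15.660 + 12.180 = 32.276 m^2 sabins.
Volume V = 12.7 × 13.7 × 4.2 = 730.758 m³.
Sabine: RT60 = 0.161 × 730.758 / 32.276 = 3.645 s.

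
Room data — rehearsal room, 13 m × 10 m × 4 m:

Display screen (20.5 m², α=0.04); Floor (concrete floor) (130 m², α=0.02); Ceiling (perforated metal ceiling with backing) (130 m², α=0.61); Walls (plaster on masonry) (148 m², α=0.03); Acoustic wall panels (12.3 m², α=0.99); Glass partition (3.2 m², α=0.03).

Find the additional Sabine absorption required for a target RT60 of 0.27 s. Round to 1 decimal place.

210.6 sabins

Summing Sᵢαᵢ: 0.820 + 2.600 + 79.300 + 4.440 + 12.177 + 0.096 → A₁ = 99.433 sabins.
For T = 0.27 s, need A₂ = 0.161·V/T = 0.161·520/0.27 = 310.074 sabins.
ΔA = A₂ − A₁ = 310.074 − 99.433 = 210.6 sabins.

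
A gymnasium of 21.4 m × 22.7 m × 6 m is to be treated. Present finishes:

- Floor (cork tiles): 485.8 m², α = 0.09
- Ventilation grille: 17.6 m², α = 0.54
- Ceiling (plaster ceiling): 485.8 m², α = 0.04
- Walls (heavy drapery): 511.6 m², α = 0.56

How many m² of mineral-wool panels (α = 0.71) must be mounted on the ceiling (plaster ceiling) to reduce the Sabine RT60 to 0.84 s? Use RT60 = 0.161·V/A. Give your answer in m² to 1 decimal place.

297.8

Total absorption A₁ = 485.8×0.09 + 17.6×0.54 + 485.8×0.04 + 511.6×0.56
  = 43.722 + 9.504 + 19.432 + 286.496 = 359.154 m² sabins.
Required A₂ = 0.161·2914.68/0.84 = 558.647 sabins.
Absorption to add: 558.647 − 359.154 = 199.493 sabins.
Each m² of panel replacing the ceiling (plaster ceiling) adds (0.71 − 0.04) = 0.67 sabins.
Area = ΔA/Δα = 199.493/0.67 = 297.8 m².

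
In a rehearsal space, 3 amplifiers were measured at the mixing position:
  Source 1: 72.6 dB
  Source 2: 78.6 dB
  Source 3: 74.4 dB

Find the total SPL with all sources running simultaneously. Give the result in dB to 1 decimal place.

Σ 10^(Lᵢ/10) = 1.182e+08.
Back to dB: 10·log₁₀ Σ = 80.7 dB.

80.7 dB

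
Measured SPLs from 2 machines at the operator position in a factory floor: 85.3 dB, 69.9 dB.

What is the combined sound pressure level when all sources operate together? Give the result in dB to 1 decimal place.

85.4 dB

Sum in the linear (power) domain: Σ 10^(Lᵢ/10) = 10^(85.3/10) + 10^(69.9/10) = 3.486e+08.
L_total = 10·log₁₀(3.486e+08) = 85.4 dB.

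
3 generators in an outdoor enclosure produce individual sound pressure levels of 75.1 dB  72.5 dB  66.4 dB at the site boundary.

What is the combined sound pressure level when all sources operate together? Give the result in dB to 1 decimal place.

77.4 dB

Σ 10^(Lᵢ/10) = 5.451e+07.
Combined level = 10 log₁₀(5.451e+07) = 77.4 dB.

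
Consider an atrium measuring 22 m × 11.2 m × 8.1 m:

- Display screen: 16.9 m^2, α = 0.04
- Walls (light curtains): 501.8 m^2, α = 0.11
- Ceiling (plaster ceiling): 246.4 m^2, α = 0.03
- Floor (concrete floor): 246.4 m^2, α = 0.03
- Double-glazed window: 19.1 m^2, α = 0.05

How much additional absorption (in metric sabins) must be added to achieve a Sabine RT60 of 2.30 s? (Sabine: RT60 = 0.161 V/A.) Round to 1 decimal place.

68.1 sabins

A₁ = Σ Sᵢαᵢ = 16.9×0.04 + 501.8×0.11 + 246.4×0.03 + 246.4×0.03 + 19.1×0.05 = 71.613 sabins.
For T = 2.30 s, need A₂ = 0.161·V/T = 0.161·1995.84/2.30 = 139.709 sabins.
Additional absorption ΔA = 139.709 − 71.613 = 68.1 sabins.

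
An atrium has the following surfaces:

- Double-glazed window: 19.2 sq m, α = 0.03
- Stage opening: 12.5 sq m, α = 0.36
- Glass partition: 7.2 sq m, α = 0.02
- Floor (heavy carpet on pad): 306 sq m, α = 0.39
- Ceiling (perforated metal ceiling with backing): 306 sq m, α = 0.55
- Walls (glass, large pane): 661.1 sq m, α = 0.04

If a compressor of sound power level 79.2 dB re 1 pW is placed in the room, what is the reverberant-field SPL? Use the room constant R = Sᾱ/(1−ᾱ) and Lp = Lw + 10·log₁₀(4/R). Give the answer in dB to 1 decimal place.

59.0 dB

Σ(Sᵢαᵢ) = 19.2·0.03 + 12.5·0.36 + 7.2·0.02 + 306·0.39 + 306·0.55 + 661.1·0.04 = 319.304; total area S = 1312.0 sq m.
ᾱ = 0.2434, so room constant R = A/(1−ᾱ) = 422.025 sq m.
Lp = Lw + 10 log₁₀(4/R) = 79.2 -20.23 = 59.0 dB.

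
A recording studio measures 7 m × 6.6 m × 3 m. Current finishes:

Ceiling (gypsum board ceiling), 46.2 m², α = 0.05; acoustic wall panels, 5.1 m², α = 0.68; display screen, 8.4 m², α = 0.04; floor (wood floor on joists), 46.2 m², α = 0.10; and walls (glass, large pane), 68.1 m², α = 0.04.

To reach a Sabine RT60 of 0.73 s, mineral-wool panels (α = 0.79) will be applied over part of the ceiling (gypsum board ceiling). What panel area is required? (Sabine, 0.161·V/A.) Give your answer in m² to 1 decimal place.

A₁ = Σ Sᵢαᵢ = 46.2·0.05 + 5.1·0.68 + 8.4·0.04 + 46.2·0.10 + 68.1·0.04 = 13.458 sabins.
Required A₂ = 0.161·138.6/0.73 = 30.568 sabins.
Absorption to add: 30.568 − 13.458 = 17.110 sabins.
Net gain per m²: Δα = 0.79 − 0.05 = 0.74.
Panel area = 17.110 / 0.74 = 23.1 m².

23.1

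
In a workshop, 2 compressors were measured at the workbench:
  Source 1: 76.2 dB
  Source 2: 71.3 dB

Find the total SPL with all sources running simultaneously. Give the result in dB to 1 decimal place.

77.4 dB

Sum in the linear (power) domain: Σ 10^(Lᵢ/10) = 10^(76.2/10) + 10^(71.3/10) = 5.518e+07.
Back to dB: 10·log₁₀ Σ = 77.4 dB.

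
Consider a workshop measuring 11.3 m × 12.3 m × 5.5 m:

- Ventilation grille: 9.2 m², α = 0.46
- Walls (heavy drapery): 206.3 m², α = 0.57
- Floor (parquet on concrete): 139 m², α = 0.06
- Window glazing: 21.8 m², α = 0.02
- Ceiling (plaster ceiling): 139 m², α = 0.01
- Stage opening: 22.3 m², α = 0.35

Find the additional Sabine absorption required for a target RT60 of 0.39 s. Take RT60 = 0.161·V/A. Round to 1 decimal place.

175.8 sabins

Total absorption A₁ = 9.2×0.46 + 206.3×0.57 + 139×0.06 + 21.8×0.02 + 139×0.01 + 22.3×0.35
  = 4.232 + 117.591 + 8.340 + 0.436 + 1.390 + 7.805 = 139.794 m² sabins.
Target A₂ = 0.161·764.445/0.39 = 315.579 sabins (V = 764.445 m³).
ΔA = A₂ − A₁ = 315.579 − 139.794 = 175.8 sabins.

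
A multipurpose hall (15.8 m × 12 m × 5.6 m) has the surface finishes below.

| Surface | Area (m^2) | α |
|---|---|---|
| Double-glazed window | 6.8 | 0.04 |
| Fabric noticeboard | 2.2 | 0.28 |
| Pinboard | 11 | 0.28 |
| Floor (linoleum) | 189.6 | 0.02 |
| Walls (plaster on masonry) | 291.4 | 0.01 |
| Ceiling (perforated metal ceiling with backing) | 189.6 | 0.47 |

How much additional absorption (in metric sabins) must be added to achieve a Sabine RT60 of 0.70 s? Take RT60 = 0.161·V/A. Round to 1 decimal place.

144.4 sabins

Equivalent absorption area: A₁ = 6.8×0.04 + 2.2×0.28 + 11×0.28 + 189.6×0.02 + 291.4×0.01 + 189.6×0.47 = 99.786 m^2.
Target A₂ = 0.161·1061.76/0.70 = 244.205 sabins (V = 1061.76 m³).
ΔA = A₂ − A₁ = 244.205 − 99.786 = 144.4 sabins.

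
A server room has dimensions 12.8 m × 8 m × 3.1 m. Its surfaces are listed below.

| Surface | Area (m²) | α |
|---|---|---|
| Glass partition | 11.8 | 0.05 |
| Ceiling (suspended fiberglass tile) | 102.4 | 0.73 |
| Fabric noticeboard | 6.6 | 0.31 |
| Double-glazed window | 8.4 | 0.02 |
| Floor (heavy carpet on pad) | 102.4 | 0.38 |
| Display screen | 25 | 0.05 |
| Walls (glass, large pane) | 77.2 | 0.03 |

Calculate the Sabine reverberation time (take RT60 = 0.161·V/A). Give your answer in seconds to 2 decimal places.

Equivalent absorption area: A = 11.8*0.05 + 102.4*0.73 + 6.6*0.31 + 8.4*0.02 + 102.4*0.38 + 25*0.05 + 77.2*0.03 = 120.034 m².
Volume V = 12.8 × 8 × 3.1 = 317.44 m³.
Sabine: RT60 = 0.161 × 317.44 / 120.034 = 0.43 s.

0.43 s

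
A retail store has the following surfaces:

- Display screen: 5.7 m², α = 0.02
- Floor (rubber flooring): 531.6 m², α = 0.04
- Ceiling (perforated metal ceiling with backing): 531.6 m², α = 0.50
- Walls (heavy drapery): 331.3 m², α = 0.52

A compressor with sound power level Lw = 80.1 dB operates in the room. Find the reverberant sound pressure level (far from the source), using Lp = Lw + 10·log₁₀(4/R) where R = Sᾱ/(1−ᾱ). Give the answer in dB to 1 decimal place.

57.8 dB

Σ(Sᵢαᵢ) = 5.7×0.02 + 531.6×0.04 + 531.6×0.50 + 331.3×0.52 = 459.454; total area S = 1400.2 m².
ᾱ = 459.454/1400.2 = 0.3281; R = Sᾱ/(1−ᾱ) = 459.454/(1−0.3281) = 683.813 m².
Lp = 80.1 + 10·log₁₀(4/683.813) = 80.1 + (-22.33) = 57.8 dB.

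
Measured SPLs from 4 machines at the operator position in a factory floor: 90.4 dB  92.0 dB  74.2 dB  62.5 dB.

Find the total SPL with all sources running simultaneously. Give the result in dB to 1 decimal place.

94.3 dB

Sum in the linear (power) domain: Σ 10^(Lᵢ/10) = 10^(90.4/10) + 10^(92.0/10) + 10^(74.2/10) + 10^(62.5/10) = 2.709e+09.
Combined level = 10 log₁₀(2.709e+09) = 94.3 dB.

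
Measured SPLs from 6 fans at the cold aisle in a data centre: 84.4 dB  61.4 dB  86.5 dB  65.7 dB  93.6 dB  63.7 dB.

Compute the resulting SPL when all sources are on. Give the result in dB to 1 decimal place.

94.8 dB

Sum in the linear (power) domain: Σ 10^(Lᵢ/10) = 10^(84.4/10) + 10^(61.4/10) + 10^(86.5/10) + 10^(65.7/10) + 10^(93.6/10) + 10^(63.7/10) = 3.02e+09.
Combined level = 10 log₁₀(3.02e+09) = 94.8 dB.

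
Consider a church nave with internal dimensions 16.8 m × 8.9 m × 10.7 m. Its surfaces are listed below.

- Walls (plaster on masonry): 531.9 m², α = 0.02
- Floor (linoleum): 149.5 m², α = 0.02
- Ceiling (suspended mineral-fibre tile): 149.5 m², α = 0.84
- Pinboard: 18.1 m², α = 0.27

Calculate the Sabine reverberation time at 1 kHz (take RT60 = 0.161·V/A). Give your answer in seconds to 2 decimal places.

Equivalent absorption area: A = 531.9×0.02 + 149.5×0.02 + 149.5×0.84 + 18.1×0.27 = 144.095 m².
V = 16.8·8.9·10.7 = 1599.864 m³.
T = 0.161 V/A = 0.161·1599.864/144.095 = 1.79 s.

1.79 s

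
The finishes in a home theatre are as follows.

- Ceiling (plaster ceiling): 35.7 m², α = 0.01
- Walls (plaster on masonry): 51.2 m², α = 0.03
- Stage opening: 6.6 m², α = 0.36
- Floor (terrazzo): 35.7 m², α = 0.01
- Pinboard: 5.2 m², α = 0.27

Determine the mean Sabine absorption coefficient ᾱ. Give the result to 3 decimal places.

S = Σ Sᵢ = 35.7 + 51.2 + 6.6 + 35.7 + 5.2 = 134.4 m².
Σ(Sᵢαᵢ) = 35.7*0.01 + 51.2*0.03 + 6.6*0.36 + 35.7*0.01 + 5.2*0.27 = 6.030.
ᾱ = A/S = 0.045.

0.045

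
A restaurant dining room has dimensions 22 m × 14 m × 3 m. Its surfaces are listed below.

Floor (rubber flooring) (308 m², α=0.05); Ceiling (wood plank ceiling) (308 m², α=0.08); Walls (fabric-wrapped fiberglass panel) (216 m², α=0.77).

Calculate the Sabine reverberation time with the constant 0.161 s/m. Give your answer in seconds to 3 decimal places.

0.721 seconds

Total absorption A = 308·0.05 + 308·0.08 + 216·0.77
  = 15.400 + 24.640 + 166.320 = 206.360 m² sabins.
Volume V = 22 × 14 × 3 = 924 m³.
T = 0.161 V/A = 0.161·924/206.360 = 0.721 s.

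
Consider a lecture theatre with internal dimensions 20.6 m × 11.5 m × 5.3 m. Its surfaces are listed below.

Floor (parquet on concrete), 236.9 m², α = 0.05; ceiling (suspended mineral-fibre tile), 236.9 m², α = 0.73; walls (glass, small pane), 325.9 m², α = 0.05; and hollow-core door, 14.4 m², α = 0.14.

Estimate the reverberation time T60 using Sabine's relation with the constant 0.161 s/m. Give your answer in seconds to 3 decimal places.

Summing Sᵢαᵢ: 11.845 + 172.937 + 16.295 + 2.016 → A = 203.093 sabins.
Volume V = 20.6 × 11.5 × 5.3 = 1255.57 m³.
Sabine: RT60 = 0.161 × 1255.57 / 203.093 = 0.995 s.

0.995 sec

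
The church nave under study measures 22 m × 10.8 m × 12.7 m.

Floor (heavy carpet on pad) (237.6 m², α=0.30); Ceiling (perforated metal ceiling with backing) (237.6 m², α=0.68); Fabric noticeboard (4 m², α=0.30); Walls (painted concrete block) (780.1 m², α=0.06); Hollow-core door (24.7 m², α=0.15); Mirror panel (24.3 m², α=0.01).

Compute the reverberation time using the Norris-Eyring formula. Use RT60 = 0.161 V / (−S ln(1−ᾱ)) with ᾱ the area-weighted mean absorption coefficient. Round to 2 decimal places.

S = Σ Sᵢ = 1308.3 m².
Σ(Sᵢαᵢ) = 237.6×0.30 + 237.6×0.68 + 4×0.30 + 780.1×0.06 + 24.7×0.15 + 24.3×0.01 = 284.802.
Mean coefficient ᾱ = A/S = 0.2177.
−S·ln(1−ᾱ) = −1308.3 × ln(1 − 0.2177) = 321.210.
V = 22 × 10.8 × 12.7 = 3017.52 m³.
RT60 = 0.161 × 3017.52 / 321.210 = 1.51 s.

1.51 s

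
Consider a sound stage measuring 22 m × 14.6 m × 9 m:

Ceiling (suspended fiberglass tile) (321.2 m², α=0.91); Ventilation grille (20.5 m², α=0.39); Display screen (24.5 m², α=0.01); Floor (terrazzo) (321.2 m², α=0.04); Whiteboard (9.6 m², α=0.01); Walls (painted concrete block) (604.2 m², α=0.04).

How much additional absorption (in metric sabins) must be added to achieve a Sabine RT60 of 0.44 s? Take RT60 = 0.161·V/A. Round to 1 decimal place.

A₁ = Σ Sᵢαᵢ = 321.2*0.91 + 20.5*0.39 + 24.5*0.01 + 321.2*0.04 + 9.6*0.01 + 604.2*0.04 = 337.644 sabins.
V = 2890.8 m³. Required absorption A₂ = 0.161 × 2890.8 / 0.44 = 1057.770 sabins.
Additional absorption ΔA = 1057.770 − 337.644 = 720.1 sabins.

720.1 sabins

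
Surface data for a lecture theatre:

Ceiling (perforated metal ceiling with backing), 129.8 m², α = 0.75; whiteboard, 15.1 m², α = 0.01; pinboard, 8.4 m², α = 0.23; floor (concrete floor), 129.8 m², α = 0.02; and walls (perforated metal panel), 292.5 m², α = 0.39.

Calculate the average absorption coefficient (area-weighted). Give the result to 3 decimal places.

0.375

Total surface area S = 575.6 m².
Weighted sum Σ Sα = 216.104.
ᾱ = A/S = 0.375.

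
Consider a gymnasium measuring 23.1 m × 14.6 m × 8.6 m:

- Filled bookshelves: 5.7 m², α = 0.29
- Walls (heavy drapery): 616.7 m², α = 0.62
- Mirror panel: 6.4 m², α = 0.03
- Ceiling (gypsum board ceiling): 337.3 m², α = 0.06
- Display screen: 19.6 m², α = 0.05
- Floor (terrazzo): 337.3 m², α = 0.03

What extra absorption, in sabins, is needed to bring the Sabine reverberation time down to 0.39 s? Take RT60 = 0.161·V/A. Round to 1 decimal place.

Summing Sᵢαᵢ: 1.653 + 382.354 + 0.192 + 20.238 + 0.980 + 10.119 → A₁ = 415.536 sabins.
Target A₂ = 0.161·2900.436/0.39 = 1197.359 sabins (V = 2900.436 m³).
Shortfall: 1197.359 − 415.536 = 781.8 sabins.

781.8 sabins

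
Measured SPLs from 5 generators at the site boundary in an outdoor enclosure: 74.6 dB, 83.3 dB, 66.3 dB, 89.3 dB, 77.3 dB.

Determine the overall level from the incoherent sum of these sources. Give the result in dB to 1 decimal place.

90.6 dB

Converting to relative power and adding: 10^(74.6/10) + 10^(83.3/10) + 10^(66.3/10) + 10^(89.3/10) + 10^(77.3/10) = 1.152e+09.
Combined level = 10 log₁₀(1.152e+09) = 90.6 dB.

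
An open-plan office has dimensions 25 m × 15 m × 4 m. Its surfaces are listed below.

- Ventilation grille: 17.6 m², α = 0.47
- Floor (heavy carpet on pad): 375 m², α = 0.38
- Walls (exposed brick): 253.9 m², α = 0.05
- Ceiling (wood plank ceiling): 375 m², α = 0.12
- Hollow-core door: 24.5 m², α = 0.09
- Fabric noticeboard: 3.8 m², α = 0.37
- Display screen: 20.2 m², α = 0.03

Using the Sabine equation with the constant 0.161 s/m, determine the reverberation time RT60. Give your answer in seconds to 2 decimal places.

1.14 sec

Total absorption A = 17.6*0.47 + 375*0.38 + 253.9*0.05 + 375*0.12 + 24.5*0.09 + 3.8*0.37 + 20.2*0.03
  = 8.272 + 142.500 + 12.695 + 45.000 + 2.205 + 1.406 + 0.606 = 212.684 m² sabins.
Volume V = 25 × 15 × 4 = 1500 m³.
T = 0.161 V/A = 0.161·1500/212.684 = 1.14 s.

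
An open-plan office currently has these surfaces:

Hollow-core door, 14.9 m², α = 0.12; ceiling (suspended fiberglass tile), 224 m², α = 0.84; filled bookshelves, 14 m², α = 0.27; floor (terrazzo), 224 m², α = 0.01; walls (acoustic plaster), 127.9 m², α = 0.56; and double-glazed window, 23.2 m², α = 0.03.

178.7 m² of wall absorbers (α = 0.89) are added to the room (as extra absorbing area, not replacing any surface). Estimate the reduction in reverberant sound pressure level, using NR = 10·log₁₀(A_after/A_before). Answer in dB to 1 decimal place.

A_before = Σ Sᵢαᵢ = 14.9*0.12 + 224*0.84 + 14*0.27 + 224*0.01 + 127.9*0.56 + 23.2*0.03 = 268.288 sabins.
Treatment contributes 178.7·0.89 = 159.043 sabins.
New total A_after = 427.331 sabins.
NR = 10·log₁₀(427.331/268.288) = 2.0 dB.

2.0 dB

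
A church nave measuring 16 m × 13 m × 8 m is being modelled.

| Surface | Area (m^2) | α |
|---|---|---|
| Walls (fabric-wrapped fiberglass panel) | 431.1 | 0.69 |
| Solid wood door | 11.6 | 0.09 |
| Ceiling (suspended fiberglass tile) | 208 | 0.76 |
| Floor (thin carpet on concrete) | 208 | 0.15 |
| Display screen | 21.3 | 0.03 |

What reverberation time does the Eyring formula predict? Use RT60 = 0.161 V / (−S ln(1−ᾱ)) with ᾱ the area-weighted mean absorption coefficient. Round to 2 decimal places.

0.38 sec

Total surface area S = 431.1 + 11.6 + 208 + 208 + 21.3 = 880.0 m^2.
Σ(Sᵢαᵢ) = 431.1×0.69 + 11.6×0.09 + 208×0.76 + 208×0.15 + 21.3×0.03 = 488.422.
ᾱ = 488.422 / 880.0 = 0.5550.
−S·ln(1−ᾱ) = −880.0 × ln(1 − 0.5550) = 712.519.
V = 16 × 13 × 8 = 1664 m³.
RT60 = 0.161 × 1664 / 712.519 = 0.38 s.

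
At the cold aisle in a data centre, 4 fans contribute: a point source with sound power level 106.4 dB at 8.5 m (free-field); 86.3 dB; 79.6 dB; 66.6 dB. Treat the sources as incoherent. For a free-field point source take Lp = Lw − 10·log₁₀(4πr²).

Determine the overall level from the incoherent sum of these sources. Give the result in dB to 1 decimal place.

Source at 8.5 m: Lp = 106.4 − 10·log₁₀(4π·8.5²) = 106.4 − 10·log₁₀(907.920) = 76.8 dB.
Sum in the linear (power) domain: Σ 10^(Lᵢ/10) = 10^(76.8/10) + 10^(86.3/10) + 10^(79.6/10) + 10^(66.6/10) = 5.702e+08.
Back to dB: 10·log₁₀ Σ = 87.6 dB.

87.6 dB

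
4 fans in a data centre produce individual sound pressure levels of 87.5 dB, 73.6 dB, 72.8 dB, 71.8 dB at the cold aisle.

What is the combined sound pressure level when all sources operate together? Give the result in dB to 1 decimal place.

87.9 dB

Sum in the linear (power) domain: Σ 10^(Lᵢ/10) = 10^(87.5/10) + 10^(73.6/10) + 10^(72.8/10) + 10^(71.8/10) = 6.194e+08.
Back to dB: 10·log₁₀ Σ = 87.9 dB.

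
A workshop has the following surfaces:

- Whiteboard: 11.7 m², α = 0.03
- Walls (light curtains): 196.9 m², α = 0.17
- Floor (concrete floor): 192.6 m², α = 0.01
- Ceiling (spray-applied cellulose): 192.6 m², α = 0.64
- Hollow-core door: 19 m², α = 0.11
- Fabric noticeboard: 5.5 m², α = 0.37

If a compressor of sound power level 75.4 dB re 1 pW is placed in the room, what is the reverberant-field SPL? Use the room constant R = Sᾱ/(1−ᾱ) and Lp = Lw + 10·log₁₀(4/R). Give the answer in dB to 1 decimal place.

A = 163.139 sabins; S = 618.3 m².
ᾱ = 0.2639, so room constant R = A/(1−ᾱ) = 221.626 m².
Lp = Lw + 10 log₁₀(4/R) = 75.4 -17.44 = 58.0 dB.

58.0 dB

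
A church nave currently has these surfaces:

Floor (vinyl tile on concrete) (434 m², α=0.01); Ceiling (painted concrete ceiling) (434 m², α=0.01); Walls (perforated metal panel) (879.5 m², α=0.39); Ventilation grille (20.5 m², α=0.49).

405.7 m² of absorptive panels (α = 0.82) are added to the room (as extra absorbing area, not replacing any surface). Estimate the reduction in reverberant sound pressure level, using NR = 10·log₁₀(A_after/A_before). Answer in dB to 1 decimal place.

A_before = Σ Sᵢαᵢ = 434·0.01 + 434·0.01 + 879.5·0.39 + 20.5·0.49 = 361.730 sabins.
Treatment contributes 405.7·0.82 = 332.674 sabins.
New total A_after = 694.404 sabins.
Reduction = 10 log₁₀(A_after/A_before) = 10 log₁₀(1.9197) = 2.8 dB.

2.8 dB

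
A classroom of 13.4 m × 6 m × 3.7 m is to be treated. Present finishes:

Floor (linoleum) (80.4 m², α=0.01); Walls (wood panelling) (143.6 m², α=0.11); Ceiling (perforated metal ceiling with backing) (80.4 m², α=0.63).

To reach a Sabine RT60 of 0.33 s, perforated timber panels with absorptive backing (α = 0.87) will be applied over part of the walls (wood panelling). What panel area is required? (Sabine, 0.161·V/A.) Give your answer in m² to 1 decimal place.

A₁ = Σ Sᵢαᵢ = 80.4·0.01 + 143.6·0.11 + 80.4·0.63 = 67.252 sabins.
V = 297.48 m³. Target absorption A₂ = 0.161 × 297.48 / 0.33 = 145.134 sabins.
Absorption to add: 145.134 − 67.252 = 77.882 sabins.
Net gain per m²: Δα = 0.87 − 0.11 = 0.76.
Area = ΔA/Δα = 77.882/0.76 = 102.5 m².

102.5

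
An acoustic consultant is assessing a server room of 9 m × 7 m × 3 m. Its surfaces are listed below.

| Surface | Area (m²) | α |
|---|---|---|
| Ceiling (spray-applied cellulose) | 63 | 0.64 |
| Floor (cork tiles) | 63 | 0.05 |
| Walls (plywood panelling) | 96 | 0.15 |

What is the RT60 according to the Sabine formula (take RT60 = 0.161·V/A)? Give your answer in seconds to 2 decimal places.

0.53 seconds

Total absorption A = 63·0.64 + 63·0.05 + 96·0.15
  = 40.320 + 3.150 + 14.400 = 57.870 m² sabins.
Volume V = 9 × 7 × 3 = 189 m³.
Sabine: RT60 = 0.161 × 189 / 57.870 = 0.53 s.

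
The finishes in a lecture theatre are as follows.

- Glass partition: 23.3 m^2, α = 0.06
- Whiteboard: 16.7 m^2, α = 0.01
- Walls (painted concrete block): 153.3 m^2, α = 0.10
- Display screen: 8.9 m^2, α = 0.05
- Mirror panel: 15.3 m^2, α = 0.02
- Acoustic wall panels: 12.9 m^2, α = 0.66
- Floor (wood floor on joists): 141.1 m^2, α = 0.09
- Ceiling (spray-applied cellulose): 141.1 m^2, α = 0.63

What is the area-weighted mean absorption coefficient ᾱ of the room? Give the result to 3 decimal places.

S = Σ Sᵢ = 23.3 + 16.7 + 153.3 + 8.9 + 15.3 + 12.9 + 141.1 + 141.1 = 512.6 m^2.
Weighted sum Σ Sα = 127.752.
ᾱ = A/S = 0.249.

0.249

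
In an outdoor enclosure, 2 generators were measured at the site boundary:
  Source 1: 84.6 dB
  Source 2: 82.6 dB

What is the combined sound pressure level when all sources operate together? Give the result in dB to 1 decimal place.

86.7 dB

Converting to relative power and adding: 10^(84.6/10) + 10^(82.6/10) = 4.704e+08.
Back to dB: 10·log₁₀ Σ = 86.7 dB.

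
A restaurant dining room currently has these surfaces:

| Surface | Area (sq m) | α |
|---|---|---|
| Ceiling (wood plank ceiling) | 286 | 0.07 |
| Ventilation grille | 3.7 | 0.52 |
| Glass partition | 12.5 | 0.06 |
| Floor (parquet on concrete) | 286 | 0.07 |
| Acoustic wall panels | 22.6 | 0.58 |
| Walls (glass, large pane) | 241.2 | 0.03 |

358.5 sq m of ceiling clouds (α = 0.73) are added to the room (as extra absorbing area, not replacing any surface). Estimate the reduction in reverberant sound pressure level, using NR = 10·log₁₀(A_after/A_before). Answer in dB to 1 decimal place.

Summing Sᵢαᵢ: 20.020 + 1.924 + 0.750 + 20.020 + 13.108 + 7.236 → A_before = 63.058 sabins.
Added absorption = 358.5 × 0.73 = 261.705 sabins.
New total A_after = 324.763 sabins.
Reduction = 10 log₁₀(A_after/A_before) = 10 log₁₀(5.1502) = 7.1 dB.

7.1 dB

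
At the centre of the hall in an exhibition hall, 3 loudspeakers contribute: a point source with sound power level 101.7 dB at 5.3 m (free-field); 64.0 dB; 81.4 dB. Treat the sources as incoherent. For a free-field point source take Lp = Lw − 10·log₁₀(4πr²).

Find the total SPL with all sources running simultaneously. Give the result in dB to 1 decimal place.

82.6 dB

Source at 5.3 m: Lp = 101.7 − 10·log₁₀(4π·5.3²) = 101.7 − 10·log₁₀(352.989) = 76.2 dB.
Converting to relative power and adding: 10^(76.2/10) + 10^(64.0/10) + 10^(81.4/10) = 1.822e+08.
Back to dB: 10·log₁₀ Σ = 82.6 dB.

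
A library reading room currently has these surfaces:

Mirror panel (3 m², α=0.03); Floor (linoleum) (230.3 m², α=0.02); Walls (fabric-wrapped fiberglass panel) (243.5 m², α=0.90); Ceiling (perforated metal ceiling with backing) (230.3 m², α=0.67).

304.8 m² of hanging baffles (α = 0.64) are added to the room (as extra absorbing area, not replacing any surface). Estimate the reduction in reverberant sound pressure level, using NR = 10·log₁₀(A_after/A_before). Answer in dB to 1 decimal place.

1.8 dB

Equivalent absorption area: A_before = 3×0.03 + 230.3×0.02 + 243.5×0.90 + 230.3×0.67 = 378.147 m².
Added absorption = 304.8 × 0.64 = 195.072 sabins.
New total A_after = 573.219 sabins.
Reduction = 10 log₁₀(A_after/A_before) = 10 log₁₀(1.5159) = 1.8 dB.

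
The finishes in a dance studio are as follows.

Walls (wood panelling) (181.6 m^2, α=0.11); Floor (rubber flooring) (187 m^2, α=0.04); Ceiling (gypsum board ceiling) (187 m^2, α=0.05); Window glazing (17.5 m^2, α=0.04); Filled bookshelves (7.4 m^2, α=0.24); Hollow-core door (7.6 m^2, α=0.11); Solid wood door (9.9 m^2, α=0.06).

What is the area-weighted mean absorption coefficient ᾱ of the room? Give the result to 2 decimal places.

Total surface area S = 598.0 m^2.
Weighted sum Σ Sα = 40.712.
ᾱ = 40.712 / 598.0 = 0.07.

0.07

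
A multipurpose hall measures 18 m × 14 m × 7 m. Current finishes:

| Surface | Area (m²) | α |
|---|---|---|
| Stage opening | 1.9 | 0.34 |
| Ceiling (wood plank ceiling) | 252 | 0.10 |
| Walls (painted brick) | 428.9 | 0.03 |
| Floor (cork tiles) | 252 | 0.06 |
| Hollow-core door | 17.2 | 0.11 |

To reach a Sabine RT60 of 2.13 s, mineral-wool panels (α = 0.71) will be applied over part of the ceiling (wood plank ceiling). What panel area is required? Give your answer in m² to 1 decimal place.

127.2

Summing Sᵢαᵢ: 0.646 + 25.200 + 12.867 + 15.120 + 1.892 → A₁ = 55.725 sabins.
Required A₂ = 0.161·1764/2.13 = 133.335 sabins.
Absorption to add: 133.335 − 55.725 = 77.610 sabins.
Each m² of panel replacing the ceiling (wood plank ceiling) adds (0.71 − 0.10) = 0.61 sabins.
Panel area = 77.610 / 0.61 = 127.2 m².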